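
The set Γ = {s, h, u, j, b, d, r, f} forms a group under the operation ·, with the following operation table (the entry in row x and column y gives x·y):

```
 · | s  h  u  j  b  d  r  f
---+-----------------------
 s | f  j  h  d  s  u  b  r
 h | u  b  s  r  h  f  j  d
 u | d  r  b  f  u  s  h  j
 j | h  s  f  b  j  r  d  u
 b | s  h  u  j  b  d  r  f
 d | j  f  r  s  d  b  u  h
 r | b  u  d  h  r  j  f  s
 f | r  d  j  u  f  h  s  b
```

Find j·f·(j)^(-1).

The identity is b. In row j, the entry b sits in column j, so j^(-1) = j.
j·f = u
u·j = f

f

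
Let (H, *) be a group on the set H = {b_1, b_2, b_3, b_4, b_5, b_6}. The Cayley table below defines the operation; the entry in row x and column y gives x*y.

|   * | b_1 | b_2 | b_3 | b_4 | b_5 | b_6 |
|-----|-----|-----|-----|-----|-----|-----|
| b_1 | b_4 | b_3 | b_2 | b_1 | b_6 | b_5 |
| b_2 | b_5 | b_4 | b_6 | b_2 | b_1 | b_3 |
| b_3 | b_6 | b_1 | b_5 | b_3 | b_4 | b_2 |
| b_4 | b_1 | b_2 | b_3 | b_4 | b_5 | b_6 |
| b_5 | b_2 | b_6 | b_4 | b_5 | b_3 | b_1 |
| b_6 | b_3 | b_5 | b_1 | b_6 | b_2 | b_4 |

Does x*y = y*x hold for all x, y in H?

No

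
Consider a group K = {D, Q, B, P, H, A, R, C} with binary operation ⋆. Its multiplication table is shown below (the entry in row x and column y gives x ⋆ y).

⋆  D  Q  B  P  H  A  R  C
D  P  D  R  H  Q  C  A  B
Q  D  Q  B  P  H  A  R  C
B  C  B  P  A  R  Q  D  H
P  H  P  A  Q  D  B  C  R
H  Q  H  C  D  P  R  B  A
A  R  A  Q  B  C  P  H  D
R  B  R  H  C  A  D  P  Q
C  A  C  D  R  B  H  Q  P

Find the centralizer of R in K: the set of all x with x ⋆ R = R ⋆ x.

{C, P, Q, R}

Compare row R with column R entry by entry.
C ⋆ R = Q = R ⋆ C, so C commutes with R.
H ⋆ R = B but R ⋆ H = A, so H does not.
Collecting the elements that commute with R: C(R) = {C, P, Q, R}.
(Structurally, K here is isomorphic to the quaternion group Q_8.)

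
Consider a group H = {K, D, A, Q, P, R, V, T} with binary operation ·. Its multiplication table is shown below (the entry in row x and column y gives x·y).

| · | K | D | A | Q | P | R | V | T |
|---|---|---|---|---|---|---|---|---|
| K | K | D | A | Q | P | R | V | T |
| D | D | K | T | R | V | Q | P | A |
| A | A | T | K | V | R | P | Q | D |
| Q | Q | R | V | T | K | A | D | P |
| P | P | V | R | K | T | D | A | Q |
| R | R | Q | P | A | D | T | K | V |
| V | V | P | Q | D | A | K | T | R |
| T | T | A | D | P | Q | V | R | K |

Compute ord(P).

The identity element is K (its row matches the header).
P^1 = P
P^2 = P·P = T
P^3 = T·P = Q
P^4 = Q·P = K
The first power of P equal to the identity is P^4, so ord(P) = 4.
(Structurally, H here is isomorphic to Z_2 x Z_4.)

4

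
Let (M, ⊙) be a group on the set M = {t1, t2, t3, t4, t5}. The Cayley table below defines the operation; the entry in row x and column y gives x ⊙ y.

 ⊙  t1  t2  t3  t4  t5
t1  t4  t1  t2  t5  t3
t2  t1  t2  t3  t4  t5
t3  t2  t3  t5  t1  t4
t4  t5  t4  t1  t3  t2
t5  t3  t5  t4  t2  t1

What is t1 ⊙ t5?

Read row t1, column t5: t1 ⊙ t5 = t3.
(Structurally, M here is isomorphic to the cyclic group Z_5.)

t3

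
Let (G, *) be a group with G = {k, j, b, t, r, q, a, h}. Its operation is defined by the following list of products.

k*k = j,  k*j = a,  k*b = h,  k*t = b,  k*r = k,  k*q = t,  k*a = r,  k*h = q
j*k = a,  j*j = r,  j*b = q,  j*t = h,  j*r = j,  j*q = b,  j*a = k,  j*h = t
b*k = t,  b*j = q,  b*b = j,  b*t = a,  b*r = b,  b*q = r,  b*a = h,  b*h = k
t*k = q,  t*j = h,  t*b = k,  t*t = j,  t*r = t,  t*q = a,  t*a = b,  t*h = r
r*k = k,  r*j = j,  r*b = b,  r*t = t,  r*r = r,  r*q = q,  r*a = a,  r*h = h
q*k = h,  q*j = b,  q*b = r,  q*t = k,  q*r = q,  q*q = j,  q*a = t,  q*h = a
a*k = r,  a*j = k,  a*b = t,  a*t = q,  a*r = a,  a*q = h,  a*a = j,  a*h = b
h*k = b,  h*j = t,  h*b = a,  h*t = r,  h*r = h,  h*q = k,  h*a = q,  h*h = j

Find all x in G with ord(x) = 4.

Identity is r. Compute the order of each non-identity element by repeated multiplication:
  k: k → j → a → r  (order 4)
  j: j → r  (order 2)
  b: b → j → q → r  (order 4)
  t: t → j → h → r  (order 4)
  q: q → j → b → r  (order 4)
  a: a → j → k → r  (order 4)
  h: h → j → t → r  (order 4)
Elements of order 4: {a, b, h, k, q, t}.

{a, b, h, k, q, t}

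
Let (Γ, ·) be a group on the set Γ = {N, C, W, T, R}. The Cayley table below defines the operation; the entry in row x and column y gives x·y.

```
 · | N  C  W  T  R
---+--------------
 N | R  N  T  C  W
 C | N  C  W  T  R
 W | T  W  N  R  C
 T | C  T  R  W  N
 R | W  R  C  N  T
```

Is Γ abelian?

Check whether the table is symmetric across its main diagonal.
Every entry (row x, col y) equals the entry (row y, col x), so Γ is abelian.
(In fact Γ ≅ the cyclic group Z_5.)

Yes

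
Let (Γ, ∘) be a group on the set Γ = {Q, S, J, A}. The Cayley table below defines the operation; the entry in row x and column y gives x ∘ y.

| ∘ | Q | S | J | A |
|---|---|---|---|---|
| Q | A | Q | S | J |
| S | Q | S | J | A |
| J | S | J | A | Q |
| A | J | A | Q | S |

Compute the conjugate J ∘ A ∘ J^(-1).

A

The identity is S. In row J, the entry S sits in column Q, so J^(-1) = Q.
J ∘ A = Q
Q ∘ Q = A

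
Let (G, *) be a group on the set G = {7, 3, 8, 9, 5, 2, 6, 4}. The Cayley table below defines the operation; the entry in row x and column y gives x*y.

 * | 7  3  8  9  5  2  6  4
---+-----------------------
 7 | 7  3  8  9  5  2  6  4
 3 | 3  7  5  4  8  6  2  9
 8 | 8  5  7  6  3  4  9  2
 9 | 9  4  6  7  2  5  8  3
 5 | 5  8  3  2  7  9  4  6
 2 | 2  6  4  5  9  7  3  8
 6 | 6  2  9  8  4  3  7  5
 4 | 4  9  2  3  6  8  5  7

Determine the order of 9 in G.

2

The identity element is 7 (its row matches the header).
9^1 = 9
9^2 = 9*9 = 7
The first power of 9 equal to the identity is 9^2, so ord(9) = 2.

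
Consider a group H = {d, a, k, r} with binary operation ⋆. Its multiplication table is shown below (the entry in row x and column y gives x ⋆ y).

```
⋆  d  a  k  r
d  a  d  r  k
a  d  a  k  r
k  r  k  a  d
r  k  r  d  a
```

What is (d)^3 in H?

d^1 = d
d^2 = d ⋆ d = a
d^3 = a ⋆ d = d

d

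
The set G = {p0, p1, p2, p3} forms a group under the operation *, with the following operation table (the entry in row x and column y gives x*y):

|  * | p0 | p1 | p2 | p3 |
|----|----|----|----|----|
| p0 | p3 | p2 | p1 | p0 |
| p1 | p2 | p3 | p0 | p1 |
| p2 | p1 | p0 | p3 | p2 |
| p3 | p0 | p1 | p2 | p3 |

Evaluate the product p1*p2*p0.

p1*p2 = p0
p0*p0 = p3

p3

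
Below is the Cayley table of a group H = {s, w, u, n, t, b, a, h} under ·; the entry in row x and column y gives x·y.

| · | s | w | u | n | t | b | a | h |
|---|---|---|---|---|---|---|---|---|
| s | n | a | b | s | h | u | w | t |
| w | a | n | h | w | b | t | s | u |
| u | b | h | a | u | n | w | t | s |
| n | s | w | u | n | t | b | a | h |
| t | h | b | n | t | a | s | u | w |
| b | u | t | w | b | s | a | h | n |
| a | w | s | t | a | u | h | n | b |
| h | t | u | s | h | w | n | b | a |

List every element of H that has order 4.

Identity is n. Compute the order of each non-identity element by repeated multiplication:
  s: s → n  (order 2)
  w: w → n  (order 2)
  u: u → a → t → n  (order 4)
  t: t → a → u → n  (order 4)
  b: b → a → h → n  (order 4)
  a: a → n  (order 2)
  h: h → a → b → n  (order 4)
Elements of order 4: {b, h, t, u}.

{b, h, t, u}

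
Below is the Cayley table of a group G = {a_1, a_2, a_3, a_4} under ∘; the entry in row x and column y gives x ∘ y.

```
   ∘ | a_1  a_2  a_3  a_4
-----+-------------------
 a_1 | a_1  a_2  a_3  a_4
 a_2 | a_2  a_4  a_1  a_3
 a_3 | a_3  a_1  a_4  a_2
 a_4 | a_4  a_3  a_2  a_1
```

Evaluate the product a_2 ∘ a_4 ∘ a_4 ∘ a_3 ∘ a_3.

a_3

a_2 ∘ a_4 = a_3
a_3 ∘ a_4 = a_2
a_2 ∘ a_3 = a_1
a_1 ∘ a_3 = a_3
(Structurally, G here is isomorphic to the cyclic group Z_4.)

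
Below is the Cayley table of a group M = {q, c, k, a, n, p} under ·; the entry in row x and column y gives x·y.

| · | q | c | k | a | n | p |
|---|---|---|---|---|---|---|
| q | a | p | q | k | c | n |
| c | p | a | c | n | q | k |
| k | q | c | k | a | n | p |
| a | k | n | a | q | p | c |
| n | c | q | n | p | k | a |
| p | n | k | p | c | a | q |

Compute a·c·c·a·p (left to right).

a·c = n
n·c = q
q·a = k
k·p = p

p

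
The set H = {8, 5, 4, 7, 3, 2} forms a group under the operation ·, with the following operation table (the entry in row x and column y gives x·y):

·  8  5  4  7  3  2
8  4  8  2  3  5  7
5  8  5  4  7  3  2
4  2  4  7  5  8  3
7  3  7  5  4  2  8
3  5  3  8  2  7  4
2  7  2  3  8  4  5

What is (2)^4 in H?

2^1 = 2
2^2 = 2·2 = 5
2^3 = 5·2 = 2
2^4 = 2·2 = 5

5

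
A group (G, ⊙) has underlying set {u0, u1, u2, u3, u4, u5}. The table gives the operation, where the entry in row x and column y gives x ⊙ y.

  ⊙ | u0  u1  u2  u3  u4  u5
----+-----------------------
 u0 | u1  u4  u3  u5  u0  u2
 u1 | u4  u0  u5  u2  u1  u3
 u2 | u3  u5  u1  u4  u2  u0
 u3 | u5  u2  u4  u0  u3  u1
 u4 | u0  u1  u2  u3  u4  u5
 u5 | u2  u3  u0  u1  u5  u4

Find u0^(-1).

u1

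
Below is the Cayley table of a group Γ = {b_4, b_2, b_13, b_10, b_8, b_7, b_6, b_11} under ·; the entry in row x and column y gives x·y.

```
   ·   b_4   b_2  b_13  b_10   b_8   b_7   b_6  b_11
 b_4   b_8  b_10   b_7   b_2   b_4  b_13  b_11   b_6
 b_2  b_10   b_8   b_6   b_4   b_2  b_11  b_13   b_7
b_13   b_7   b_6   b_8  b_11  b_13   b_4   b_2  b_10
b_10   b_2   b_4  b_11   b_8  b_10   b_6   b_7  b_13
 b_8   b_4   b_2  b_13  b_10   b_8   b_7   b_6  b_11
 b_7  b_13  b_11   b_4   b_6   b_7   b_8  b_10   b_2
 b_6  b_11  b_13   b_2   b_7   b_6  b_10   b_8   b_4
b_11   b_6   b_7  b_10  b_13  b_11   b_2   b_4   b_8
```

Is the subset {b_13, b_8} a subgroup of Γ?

Yes

{b_13, b_8} contains the identity b_8.
Checking products: every product of two elements of {b_13, b_8} (read from the table) lies in {b_13, b_8}, so the set is closed.
In a finite group, a nonempty closed subset is a subgroup. So {b_13, b_8} ≤ Γ.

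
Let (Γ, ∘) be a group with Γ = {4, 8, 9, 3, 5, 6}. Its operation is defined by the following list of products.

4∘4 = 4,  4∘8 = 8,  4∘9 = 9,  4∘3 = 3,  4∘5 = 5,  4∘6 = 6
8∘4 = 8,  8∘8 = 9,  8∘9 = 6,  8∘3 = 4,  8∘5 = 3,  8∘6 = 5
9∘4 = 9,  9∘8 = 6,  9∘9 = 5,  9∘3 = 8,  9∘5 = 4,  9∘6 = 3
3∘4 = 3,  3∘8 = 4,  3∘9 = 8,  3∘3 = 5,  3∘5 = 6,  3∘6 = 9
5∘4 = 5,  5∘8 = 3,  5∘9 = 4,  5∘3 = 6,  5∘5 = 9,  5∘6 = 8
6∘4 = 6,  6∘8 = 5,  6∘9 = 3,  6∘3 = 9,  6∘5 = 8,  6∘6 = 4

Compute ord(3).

The identity element is 4 (its row matches the header).
3^1 = 3
3^2 = 3 ∘ 3 = 5
3^3 = 5 ∘ 3 = 6
3^4 = 6 ∘ 3 = 9
3^5 = 9 ∘ 3 = 8
3^6 = 8 ∘ 3 = 4
The first power of 3 equal to the identity is 3^6, so ord(3) = 6.

6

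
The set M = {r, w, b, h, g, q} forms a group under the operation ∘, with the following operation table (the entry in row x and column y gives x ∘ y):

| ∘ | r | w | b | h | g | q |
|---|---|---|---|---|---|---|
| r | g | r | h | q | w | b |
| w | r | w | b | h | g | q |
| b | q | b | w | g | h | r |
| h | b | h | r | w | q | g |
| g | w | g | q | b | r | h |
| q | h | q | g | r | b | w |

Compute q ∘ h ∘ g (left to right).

w

q ∘ h = r
r ∘ g = w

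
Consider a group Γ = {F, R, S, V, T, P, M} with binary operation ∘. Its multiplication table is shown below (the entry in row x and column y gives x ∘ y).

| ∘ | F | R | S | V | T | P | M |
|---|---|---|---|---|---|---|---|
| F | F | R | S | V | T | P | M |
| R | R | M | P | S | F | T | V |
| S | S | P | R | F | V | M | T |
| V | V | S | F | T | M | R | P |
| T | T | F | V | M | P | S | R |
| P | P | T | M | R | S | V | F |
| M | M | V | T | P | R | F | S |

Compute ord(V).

7

The identity element is F (its row matches the header).
V^1 = V
V^2 = V ∘ V = T
V^3 = T ∘ V = M
V^4 = M ∘ V = P
V^5 = P ∘ V = R
V^6 = R ∘ V = S
V^7 = S ∘ V = F
The first power of V equal to the identity is V^7, so ord(V) = 7.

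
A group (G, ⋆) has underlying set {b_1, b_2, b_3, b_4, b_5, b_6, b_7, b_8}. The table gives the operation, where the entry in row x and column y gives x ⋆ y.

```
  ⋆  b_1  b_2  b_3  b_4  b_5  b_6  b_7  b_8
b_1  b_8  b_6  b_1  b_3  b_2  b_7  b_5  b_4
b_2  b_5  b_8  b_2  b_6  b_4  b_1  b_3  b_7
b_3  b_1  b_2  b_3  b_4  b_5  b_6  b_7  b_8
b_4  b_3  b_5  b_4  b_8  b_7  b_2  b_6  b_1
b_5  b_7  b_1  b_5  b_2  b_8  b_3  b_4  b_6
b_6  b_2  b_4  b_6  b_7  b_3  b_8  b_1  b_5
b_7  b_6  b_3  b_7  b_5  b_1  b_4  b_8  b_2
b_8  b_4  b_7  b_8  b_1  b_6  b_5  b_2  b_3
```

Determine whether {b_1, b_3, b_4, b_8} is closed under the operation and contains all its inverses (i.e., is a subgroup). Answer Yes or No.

Yes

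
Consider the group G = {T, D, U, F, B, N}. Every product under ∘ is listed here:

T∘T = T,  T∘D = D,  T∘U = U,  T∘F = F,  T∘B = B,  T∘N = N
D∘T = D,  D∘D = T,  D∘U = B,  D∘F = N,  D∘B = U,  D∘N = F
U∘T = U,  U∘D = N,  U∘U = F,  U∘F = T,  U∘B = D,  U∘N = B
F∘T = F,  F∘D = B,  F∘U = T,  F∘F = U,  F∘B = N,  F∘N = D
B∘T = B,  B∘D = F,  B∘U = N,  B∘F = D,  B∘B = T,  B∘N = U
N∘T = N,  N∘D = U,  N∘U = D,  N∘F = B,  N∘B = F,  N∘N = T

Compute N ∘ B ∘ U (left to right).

N ∘ B = F
F ∘ U = T
(Structurally, G here is isomorphic to the symmetric group S_3.)

T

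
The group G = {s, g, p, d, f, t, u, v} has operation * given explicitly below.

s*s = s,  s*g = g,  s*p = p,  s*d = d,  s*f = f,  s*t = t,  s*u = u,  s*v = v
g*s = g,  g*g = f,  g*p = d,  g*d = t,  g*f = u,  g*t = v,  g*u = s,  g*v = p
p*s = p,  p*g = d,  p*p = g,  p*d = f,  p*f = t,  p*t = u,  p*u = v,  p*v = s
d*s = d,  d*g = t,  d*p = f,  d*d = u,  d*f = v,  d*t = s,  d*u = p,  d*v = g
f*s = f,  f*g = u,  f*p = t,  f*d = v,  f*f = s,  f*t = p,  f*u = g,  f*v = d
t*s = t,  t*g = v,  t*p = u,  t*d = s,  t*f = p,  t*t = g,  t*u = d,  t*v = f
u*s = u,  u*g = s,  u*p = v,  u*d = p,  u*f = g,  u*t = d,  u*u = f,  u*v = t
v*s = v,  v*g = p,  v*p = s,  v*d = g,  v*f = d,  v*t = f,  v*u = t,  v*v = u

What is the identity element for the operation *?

s

The identity e satisfies e*x = x for all x, so its row in the table reproduces the column headers.
Row s reads: s, g, p, d, f, t, u, v — exactly the header order. So s is the identity.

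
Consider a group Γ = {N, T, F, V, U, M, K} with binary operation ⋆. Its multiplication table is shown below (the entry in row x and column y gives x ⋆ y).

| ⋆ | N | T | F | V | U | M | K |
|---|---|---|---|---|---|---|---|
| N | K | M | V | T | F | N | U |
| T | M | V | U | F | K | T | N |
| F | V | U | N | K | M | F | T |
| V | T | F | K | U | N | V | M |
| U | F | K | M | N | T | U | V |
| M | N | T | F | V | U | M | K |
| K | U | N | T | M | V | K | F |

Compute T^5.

K

T^1 = T
T^2 = T ⋆ T = V
T^3 = V ⋆ T = F
T^4 = F ⋆ T = U
T^5 = U ⋆ T = K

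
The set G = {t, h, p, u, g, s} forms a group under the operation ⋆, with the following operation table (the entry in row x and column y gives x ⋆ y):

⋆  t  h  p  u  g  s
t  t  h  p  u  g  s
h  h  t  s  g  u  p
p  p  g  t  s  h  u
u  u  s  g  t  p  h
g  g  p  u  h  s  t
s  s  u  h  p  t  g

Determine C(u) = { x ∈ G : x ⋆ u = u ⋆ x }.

Compare row u with column u entry by entry.
g ⋆ u = h but u ⋆ g = p, so g does not.
Collecting the elements that commute with u: C(u) = {t, u}.
(Structurally, G here is isomorphic to the symmetric group S_3.)

{t, u}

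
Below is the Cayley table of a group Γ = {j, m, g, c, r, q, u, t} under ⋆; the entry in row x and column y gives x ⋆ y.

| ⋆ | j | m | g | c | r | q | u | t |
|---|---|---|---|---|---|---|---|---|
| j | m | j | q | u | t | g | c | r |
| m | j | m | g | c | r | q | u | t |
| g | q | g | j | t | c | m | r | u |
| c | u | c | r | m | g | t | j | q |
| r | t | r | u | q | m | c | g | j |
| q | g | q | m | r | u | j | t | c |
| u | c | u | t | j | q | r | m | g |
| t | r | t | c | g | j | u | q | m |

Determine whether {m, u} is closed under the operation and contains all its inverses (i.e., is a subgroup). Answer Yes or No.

Yes

{m, u} contains the identity m.
Checking products: every product of two elements of {m, u} (read from the table) lies in {m, u}, so the set is closed.
In a finite group, a nonempty closed subset is a subgroup. So {m, u} ≤ Γ.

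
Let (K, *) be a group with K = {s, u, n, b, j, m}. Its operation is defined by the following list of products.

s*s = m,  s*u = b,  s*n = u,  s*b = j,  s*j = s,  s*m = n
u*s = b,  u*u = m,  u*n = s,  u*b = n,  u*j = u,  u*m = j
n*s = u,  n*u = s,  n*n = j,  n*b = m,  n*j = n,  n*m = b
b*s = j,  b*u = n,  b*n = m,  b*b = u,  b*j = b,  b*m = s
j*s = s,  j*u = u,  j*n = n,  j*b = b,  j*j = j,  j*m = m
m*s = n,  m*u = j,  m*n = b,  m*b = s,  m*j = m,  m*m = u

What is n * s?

u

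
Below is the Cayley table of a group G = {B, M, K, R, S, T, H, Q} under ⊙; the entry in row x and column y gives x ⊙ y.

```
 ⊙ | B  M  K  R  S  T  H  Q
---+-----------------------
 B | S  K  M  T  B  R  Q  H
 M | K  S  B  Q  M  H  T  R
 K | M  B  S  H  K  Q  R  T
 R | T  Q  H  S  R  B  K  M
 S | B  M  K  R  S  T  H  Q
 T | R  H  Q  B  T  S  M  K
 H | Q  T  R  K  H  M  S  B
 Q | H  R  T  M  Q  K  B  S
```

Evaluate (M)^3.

M

M^1 = M
M^2 = M ⊙ M = S
M^3 = S ⊙ M = M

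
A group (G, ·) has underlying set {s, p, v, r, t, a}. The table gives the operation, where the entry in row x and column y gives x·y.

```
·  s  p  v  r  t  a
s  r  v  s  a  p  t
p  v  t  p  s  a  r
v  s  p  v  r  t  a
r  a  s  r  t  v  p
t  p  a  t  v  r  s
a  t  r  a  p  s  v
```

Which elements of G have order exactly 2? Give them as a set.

{a}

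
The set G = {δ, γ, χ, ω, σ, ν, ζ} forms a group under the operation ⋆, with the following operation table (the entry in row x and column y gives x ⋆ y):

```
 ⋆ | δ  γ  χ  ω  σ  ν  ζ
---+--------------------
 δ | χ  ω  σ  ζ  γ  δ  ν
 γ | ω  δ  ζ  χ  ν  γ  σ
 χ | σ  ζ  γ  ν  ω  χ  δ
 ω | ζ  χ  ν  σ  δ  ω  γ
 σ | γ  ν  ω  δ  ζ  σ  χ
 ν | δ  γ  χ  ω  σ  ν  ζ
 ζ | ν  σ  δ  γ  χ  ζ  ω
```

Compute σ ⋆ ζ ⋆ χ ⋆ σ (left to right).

ν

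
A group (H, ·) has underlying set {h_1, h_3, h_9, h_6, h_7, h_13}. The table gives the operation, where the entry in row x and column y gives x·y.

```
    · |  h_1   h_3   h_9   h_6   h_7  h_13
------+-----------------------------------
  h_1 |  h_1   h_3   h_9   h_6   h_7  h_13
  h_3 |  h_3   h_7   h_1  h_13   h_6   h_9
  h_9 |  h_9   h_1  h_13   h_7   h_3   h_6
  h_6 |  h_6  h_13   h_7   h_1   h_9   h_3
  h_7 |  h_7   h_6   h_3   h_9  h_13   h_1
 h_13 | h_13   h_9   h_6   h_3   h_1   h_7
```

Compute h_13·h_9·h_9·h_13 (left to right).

h_13·h_9 = h_6
h_6·h_9 = h_7
h_7·h_13 = h_1

h_1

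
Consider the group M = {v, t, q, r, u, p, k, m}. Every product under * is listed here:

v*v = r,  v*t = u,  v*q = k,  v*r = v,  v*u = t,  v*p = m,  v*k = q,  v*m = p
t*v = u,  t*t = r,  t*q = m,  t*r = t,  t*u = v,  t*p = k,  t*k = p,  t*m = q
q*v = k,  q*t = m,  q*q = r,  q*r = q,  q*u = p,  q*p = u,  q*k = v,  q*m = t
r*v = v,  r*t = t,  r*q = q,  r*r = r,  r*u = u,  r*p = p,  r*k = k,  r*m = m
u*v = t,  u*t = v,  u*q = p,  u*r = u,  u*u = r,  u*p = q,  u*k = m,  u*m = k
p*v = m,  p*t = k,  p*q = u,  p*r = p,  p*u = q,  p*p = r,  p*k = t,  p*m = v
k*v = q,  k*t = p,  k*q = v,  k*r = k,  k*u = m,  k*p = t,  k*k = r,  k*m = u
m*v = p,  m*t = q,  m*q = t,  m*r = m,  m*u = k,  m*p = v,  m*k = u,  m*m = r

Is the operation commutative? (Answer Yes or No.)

Check whether the table is symmetric across its main diagonal.
Every entry (row x, col y) equals the entry (row y, col x), so M is abelian.

Yes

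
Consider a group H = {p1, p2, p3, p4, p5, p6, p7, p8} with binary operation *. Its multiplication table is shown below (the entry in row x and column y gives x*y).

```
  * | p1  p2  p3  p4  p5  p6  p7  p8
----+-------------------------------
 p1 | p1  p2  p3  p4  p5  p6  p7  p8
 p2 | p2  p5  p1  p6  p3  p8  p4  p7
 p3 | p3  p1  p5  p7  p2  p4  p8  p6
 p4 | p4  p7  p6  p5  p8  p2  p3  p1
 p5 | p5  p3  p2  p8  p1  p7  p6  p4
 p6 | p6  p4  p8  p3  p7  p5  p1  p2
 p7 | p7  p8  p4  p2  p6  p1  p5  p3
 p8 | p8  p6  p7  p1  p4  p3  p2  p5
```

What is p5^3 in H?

p5

p5^1 = p5
p5^2 = p5*p5 = p1
p5^3 = p1*p5 = p5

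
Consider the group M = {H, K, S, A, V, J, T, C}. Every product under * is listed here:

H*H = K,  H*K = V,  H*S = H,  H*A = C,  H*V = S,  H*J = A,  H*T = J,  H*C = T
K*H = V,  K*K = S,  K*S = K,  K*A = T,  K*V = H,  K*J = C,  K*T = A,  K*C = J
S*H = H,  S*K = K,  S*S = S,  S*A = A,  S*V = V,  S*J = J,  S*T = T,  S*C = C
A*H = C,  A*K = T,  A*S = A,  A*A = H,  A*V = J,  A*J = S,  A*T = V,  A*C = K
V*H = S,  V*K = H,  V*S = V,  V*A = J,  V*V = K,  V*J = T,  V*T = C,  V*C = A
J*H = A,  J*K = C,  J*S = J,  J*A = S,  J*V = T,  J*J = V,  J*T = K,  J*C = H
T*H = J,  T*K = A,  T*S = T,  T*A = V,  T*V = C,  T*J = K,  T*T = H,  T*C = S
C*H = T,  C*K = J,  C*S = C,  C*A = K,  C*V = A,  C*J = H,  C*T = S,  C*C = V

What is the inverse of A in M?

First locate the identity: row S matches the header, so S is the identity.
Scan row A for S: A * J = S. Hence A^(-1) = J.

J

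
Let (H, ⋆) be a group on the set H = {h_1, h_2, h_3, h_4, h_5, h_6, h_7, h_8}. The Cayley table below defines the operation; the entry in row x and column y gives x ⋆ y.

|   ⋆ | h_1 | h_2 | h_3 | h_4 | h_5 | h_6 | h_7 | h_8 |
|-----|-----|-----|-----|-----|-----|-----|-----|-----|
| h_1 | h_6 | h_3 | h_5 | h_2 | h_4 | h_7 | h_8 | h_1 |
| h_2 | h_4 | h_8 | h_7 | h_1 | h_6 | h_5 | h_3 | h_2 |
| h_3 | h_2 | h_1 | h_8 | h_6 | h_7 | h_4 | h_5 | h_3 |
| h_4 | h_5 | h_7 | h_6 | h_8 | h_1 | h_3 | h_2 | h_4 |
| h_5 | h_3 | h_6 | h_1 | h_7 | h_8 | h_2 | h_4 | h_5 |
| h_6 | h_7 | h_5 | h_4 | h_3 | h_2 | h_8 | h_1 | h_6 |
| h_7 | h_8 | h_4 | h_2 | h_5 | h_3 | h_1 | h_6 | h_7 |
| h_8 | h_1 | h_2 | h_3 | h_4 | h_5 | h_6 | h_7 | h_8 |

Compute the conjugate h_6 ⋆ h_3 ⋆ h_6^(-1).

The identity is h_8. In row h_6, the entry h_8 sits in column h_6, so h_6^(-1) = h_6.
h_6 ⋆ h_3 = h_4
h_4 ⋆ h_6 = h_3

h_3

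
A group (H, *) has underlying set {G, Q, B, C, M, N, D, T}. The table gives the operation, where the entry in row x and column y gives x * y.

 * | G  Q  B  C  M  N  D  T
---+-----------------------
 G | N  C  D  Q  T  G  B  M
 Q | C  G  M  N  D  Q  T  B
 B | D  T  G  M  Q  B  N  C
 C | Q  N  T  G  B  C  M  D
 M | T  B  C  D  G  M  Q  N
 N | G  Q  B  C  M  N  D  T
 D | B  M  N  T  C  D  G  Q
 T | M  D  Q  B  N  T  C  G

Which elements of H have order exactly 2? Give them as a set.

{G}

Identity is N. Compute the order of each non-identity element by repeated multiplication:
  G: G → N  (order 2)
  Q: Q → G → C → N  (order 4)
  B: B → G → D → N  (order 4)
  C: C → G → Q → N  (order 4)
  M: M → G → T → N  (order 4)
  D: D → G → B → N  (order 4)
  T: T → G → M → N  (order 4)
Elements of order 2: {G}.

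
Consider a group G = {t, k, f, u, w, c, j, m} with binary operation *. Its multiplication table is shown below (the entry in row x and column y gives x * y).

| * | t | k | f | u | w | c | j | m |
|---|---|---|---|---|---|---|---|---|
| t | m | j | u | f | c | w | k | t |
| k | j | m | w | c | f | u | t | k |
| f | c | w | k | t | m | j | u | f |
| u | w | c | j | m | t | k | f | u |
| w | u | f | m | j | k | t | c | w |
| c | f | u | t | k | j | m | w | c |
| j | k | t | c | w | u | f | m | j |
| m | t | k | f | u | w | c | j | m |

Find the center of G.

An element z is central iff its row equals its column in the table.
For j: j * w = u ≠ c = w * j, so j ∉ Z.
Checking each element this way leaves Z(G) = {k, m}.
(Structurally, G here is isomorphic to the dihedral group D_4.)

{k, m}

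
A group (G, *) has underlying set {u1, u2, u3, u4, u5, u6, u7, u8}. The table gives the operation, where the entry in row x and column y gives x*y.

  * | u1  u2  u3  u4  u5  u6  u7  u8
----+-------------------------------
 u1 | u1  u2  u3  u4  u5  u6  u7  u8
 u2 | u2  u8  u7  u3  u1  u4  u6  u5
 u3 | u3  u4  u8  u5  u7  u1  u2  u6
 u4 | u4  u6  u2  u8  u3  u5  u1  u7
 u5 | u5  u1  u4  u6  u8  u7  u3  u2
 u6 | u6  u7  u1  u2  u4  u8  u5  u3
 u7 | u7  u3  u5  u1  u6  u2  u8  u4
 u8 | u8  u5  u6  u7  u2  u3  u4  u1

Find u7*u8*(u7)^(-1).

The identity is u1. In row u7, the entry u1 sits in column u4, so u7^(-1) = u4.
u7*u8 = u4
u4*u4 = u8

u8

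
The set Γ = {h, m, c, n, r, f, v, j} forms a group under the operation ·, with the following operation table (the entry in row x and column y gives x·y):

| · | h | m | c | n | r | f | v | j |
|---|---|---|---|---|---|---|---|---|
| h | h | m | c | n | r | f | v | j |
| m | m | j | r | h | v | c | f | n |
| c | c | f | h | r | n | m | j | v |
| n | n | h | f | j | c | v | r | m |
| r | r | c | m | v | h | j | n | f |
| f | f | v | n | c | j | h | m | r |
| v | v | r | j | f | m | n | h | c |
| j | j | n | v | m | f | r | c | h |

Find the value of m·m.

Read row m, column m: m·m = j.

j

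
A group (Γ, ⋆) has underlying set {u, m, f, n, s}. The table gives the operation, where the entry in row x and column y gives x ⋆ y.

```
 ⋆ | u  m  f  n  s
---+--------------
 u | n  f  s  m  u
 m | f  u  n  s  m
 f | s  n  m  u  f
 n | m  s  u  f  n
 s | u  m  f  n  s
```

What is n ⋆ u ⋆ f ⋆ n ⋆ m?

n

n ⋆ u = m
m ⋆ f = n
n ⋆ n = f
f ⋆ m = n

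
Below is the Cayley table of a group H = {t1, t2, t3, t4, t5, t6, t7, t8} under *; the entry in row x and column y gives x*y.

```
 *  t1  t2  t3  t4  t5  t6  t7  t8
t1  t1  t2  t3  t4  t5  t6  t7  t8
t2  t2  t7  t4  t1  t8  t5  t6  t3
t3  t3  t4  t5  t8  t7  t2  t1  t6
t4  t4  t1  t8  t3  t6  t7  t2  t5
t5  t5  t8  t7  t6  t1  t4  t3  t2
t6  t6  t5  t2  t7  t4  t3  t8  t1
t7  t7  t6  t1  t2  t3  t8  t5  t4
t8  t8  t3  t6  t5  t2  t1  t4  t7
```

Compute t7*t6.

t8

Read row t7, column t6: t7*t6 = t8.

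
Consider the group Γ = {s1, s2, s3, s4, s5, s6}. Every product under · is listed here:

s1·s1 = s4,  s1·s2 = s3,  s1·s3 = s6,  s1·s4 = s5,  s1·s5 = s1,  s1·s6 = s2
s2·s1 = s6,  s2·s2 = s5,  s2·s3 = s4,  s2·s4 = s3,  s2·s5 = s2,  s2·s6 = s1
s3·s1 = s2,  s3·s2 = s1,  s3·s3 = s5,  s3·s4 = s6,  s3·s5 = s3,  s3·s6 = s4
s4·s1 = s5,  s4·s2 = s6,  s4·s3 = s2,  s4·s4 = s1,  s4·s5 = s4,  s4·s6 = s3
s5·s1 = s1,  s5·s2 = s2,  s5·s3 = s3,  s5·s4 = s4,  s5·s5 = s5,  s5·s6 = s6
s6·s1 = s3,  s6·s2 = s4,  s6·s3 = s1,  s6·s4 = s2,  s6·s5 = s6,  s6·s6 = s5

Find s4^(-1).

s1

First locate the identity: row s5 matches the header, so s5 is the identity.
Scan row s4 for s5: s4·s1 = s5. Hence s4^(-1) = s1.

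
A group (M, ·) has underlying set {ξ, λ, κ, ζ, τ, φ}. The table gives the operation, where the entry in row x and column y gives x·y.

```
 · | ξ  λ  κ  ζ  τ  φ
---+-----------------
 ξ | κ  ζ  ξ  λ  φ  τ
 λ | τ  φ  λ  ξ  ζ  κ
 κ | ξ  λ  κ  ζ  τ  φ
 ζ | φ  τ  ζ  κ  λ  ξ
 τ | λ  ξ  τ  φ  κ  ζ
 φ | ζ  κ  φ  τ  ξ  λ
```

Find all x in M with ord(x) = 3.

Identity is κ. Compute the order of each non-identity element by repeated multiplication:
  ξ: ξ → κ  (order 2)
  λ: λ → φ → κ  (order 3)
  ζ: ζ → κ  (order 2)
  τ: τ → κ  (order 2)
  φ: φ → λ → κ  (order 3)
Elements of order 3: {λ, φ}.
(Structurally, M here is isomorphic to the symmetric group S_3.)

{λ, φ}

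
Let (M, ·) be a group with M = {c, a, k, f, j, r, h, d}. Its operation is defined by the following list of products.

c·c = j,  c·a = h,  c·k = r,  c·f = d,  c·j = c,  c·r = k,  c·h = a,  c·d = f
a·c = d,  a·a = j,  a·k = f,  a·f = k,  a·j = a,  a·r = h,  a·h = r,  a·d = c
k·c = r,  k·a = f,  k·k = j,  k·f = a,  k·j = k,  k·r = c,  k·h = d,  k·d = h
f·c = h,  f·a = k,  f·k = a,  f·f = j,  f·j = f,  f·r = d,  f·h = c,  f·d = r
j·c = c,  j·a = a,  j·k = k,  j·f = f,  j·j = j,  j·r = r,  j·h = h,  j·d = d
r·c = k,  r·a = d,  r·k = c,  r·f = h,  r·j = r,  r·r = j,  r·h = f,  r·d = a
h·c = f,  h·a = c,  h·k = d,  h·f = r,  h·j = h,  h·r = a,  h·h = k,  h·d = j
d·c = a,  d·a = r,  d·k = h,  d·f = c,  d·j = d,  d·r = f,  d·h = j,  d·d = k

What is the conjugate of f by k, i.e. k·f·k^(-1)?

f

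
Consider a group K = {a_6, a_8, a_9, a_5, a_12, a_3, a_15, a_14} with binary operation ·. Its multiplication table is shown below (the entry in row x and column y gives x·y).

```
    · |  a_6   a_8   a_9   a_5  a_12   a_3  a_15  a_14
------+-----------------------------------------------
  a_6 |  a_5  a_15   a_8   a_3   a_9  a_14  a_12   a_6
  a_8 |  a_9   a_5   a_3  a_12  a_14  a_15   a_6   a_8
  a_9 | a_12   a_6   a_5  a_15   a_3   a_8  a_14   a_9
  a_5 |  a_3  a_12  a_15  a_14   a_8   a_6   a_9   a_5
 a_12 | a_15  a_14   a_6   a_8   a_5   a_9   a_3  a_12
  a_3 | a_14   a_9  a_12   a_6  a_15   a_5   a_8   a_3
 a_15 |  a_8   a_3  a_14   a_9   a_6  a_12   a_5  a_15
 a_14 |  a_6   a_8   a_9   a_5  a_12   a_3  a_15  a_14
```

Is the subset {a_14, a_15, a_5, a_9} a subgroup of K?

{a_14, a_15, a_5, a_9} contains the identity a_14.
Checking products: every product of two elements of {a_14, a_15, a_5, a_9} (read from the table) lies in {a_14, a_15, a_5, a_9}, so the set is closed.
In a finite group, a nonempty closed subset is a subgroup. So {a_14, a_15, a_5, a_9} ≤ K.

Yes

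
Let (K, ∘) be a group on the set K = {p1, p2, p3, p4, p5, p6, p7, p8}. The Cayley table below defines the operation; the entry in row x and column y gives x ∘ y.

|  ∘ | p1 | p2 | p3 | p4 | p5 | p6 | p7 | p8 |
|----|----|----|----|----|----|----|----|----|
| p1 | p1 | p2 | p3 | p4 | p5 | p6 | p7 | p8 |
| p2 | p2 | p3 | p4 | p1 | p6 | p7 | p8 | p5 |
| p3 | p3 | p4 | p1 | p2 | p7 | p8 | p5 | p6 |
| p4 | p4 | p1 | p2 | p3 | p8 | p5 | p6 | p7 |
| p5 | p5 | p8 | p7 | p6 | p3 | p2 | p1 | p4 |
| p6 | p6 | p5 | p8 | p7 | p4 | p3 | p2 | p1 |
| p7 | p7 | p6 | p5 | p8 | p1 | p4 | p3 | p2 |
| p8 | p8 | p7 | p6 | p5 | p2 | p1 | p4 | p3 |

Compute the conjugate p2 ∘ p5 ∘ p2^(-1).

The identity is p1. In row p2, the entry p1 sits in column p4, so p2^(-1) = p4.
p2 ∘ p5 = p6
p6 ∘ p4 = p7

p7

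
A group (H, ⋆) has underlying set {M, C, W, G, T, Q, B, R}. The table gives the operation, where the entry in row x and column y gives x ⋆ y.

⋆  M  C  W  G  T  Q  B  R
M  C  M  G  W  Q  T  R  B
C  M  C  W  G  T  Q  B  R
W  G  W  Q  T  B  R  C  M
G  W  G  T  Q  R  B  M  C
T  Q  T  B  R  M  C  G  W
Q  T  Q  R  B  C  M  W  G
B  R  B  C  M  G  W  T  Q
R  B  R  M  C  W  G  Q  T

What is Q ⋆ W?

R

Read row Q, column W: Q ⋆ W = R.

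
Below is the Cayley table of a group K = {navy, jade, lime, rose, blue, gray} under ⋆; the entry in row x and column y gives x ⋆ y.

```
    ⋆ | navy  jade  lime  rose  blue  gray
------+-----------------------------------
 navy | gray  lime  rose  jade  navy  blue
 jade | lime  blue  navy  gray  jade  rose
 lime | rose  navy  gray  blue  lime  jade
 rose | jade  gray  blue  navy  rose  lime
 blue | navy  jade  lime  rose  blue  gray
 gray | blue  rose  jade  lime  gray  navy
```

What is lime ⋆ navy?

Read row lime, column navy: lime ⋆ navy = rose.
(Structurally, K here is isomorphic to the cyclic group Z_6.)

rose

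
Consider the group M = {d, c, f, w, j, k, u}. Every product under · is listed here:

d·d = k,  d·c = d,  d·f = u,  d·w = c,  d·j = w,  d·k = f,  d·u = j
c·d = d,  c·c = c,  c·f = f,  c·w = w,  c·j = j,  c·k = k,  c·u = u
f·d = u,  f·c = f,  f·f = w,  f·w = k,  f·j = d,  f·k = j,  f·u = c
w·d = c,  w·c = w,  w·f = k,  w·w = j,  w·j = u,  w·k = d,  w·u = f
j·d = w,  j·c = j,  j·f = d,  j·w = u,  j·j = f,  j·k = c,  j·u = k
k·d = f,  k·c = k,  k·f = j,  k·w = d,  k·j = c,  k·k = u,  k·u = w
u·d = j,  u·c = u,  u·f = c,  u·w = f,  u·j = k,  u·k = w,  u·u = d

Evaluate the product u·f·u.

u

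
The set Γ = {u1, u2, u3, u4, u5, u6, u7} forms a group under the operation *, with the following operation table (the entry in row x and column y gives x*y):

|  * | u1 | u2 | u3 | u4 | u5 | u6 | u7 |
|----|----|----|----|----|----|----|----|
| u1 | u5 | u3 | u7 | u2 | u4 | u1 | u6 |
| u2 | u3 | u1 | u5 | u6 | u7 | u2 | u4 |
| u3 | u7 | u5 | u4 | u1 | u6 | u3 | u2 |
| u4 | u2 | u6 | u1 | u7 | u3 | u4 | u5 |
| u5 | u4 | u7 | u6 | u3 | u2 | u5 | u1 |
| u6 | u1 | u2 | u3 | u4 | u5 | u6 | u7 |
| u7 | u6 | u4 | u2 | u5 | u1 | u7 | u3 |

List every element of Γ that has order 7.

Identity is u6. Compute the order of each non-identity element by repeated multiplication:
  u1: u1 → u5 → u4 → u2 → u3 → u7 → u6  (order 7)
  u2: u2 → u1 → u3 → u5 → u7 → u4 → u6  (order 7)
  u3: u3 → u4 → u1 → u7 → u2 → u5 → u6  (order 7)
  u4: u4 → u7 → u5 → u3 → u1 → u2 → u6  (order 7)
  u5: u5 → u2 → u7 → u1 → u4 → u3 → u6  (order 7)
  u7: u7 → u3 → u2 → u4 → u5 → u1 → u6  (order 7)
Elements of order 7: {u1, u2, u3, u4, u5, u7}.

{u1, u2, u3, u4, u5, u7}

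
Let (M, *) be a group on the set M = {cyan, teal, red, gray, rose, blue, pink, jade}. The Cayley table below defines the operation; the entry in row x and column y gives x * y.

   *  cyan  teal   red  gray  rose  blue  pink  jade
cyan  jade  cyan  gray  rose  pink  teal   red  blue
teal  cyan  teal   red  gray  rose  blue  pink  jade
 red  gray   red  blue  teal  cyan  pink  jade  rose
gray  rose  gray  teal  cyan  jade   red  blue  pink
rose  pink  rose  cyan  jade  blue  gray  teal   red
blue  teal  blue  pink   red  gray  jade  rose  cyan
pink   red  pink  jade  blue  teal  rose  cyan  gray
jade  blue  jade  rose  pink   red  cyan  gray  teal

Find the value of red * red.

Read row red, column red: red * red = blue.

blue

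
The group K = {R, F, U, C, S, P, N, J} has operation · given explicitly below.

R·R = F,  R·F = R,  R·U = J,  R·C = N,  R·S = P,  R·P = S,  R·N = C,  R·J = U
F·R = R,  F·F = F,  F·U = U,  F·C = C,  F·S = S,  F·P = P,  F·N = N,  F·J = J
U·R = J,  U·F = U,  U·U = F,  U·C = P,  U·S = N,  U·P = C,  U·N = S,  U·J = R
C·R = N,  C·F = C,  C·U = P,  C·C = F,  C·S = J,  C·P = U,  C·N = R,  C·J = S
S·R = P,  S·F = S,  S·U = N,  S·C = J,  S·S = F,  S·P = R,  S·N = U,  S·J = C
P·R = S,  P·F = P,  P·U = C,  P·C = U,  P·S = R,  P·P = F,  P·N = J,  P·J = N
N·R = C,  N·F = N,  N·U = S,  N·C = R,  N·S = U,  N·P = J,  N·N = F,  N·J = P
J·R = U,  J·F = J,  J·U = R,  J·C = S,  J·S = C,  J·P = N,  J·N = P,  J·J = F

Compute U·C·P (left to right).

F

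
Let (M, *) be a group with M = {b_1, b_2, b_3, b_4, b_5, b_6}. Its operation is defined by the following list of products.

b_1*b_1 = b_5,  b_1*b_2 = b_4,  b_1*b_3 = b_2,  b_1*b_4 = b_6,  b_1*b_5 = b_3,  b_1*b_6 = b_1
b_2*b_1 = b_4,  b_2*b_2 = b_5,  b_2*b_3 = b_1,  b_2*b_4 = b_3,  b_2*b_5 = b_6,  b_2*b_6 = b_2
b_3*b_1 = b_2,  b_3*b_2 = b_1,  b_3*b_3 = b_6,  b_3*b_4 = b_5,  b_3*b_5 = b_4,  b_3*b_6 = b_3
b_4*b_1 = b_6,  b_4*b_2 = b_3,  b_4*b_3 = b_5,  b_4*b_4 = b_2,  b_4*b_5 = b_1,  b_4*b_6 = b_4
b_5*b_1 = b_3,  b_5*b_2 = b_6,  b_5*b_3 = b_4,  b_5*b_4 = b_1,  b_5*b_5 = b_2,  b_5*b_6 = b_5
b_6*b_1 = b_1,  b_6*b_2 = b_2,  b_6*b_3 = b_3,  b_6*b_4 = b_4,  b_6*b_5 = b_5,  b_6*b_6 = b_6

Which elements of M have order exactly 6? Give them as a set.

Identity is b_6. Compute the order of each non-identity element by repeated multiplication:
  b_1: b_1 → b_5 → b_3 → b_2 → b_4 → b_6  (order 6)
  b_2: b_2 → b_5 → b_6  (order 3)
  b_3: b_3 → b_6  (order 2)
  b_4: b_4 → b_2 → b_3 → b_5 → b_1 → b_6  (order 6)
  b_5: b_5 → b_2 → b_6  (order 3)
Elements of order 6: {b_1, b_4}.

{b_1, b_4}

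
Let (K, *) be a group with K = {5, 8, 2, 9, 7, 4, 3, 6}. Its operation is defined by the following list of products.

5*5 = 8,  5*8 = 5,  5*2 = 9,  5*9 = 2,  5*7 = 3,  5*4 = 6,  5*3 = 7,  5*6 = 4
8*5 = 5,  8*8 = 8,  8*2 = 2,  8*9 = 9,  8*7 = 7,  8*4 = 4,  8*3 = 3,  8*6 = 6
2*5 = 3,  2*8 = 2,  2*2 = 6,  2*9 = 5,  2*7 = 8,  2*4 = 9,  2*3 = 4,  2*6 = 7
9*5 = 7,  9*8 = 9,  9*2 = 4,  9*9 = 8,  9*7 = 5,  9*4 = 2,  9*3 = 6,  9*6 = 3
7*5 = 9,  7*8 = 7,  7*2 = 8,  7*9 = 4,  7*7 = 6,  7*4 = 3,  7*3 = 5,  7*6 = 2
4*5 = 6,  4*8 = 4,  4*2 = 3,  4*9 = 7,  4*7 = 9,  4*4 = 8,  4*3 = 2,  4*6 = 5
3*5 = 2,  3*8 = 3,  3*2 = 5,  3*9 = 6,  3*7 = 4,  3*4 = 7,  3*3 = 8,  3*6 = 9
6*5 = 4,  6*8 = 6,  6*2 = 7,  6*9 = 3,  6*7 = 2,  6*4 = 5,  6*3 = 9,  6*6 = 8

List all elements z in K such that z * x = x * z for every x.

An element z is central iff its row equals its column in the table.
For 9: 9 * 2 = 4 ≠ 5 = 2 * 9, so 9 ∉ Z.
Checking each element this way leaves Z(K) = {6, 8}.

{6, 8}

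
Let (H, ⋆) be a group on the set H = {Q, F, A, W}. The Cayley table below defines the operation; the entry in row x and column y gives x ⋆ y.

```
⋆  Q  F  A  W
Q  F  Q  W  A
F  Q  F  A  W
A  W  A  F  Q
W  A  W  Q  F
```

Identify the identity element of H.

F

The identity e satisfies e ⋆ x = x for all x, so its row in the table reproduces the column headers.
Row F reads: Q, F, A, W — exactly the header order. So F is the identity.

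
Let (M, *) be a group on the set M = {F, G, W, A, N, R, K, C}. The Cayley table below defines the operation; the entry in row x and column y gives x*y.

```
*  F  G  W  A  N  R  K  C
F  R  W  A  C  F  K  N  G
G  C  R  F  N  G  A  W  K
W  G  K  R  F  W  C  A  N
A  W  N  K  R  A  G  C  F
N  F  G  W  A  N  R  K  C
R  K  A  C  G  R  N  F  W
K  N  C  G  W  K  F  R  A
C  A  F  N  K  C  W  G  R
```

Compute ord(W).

4

The identity element is N (its row matches the header).
W^1 = W
W^2 = W*W = R
W^3 = R*W = C
W^4 = C*W = N
The first power of W equal to the identity is W^4, so ord(W) = 4.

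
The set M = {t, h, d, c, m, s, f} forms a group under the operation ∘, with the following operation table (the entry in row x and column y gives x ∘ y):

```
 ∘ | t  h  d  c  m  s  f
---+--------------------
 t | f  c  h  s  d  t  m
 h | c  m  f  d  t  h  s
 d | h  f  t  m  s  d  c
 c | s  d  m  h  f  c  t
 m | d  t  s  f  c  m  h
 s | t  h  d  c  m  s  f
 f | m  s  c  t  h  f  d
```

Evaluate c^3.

c^1 = c
c^2 = c ∘ c = h
c^3 = h ∘ c = d
(Structurally, M here is isomorphic to the cyclic group Z_7.)

d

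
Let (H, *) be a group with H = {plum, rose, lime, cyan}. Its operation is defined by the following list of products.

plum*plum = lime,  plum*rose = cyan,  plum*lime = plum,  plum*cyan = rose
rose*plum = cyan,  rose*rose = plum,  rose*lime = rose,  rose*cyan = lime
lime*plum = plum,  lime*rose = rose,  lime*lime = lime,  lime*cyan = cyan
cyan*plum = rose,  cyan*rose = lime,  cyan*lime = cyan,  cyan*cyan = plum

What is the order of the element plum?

2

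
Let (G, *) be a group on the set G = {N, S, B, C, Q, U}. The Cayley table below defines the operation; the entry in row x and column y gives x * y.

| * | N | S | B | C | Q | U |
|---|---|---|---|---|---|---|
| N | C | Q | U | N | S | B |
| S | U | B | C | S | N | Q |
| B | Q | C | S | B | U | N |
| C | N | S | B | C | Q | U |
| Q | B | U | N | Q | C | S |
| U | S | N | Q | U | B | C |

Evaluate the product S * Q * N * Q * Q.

C

S * Q = N
N * N = C
C * Q = Q
Q * Q = C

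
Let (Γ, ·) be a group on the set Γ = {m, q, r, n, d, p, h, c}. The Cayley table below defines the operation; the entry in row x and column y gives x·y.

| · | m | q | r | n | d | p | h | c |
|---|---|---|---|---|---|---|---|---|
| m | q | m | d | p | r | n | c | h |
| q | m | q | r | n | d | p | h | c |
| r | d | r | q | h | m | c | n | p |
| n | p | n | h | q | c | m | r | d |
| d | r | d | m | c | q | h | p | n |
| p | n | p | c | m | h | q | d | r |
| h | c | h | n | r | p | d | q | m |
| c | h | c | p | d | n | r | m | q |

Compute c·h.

Read row c, column h: c·h = m.

m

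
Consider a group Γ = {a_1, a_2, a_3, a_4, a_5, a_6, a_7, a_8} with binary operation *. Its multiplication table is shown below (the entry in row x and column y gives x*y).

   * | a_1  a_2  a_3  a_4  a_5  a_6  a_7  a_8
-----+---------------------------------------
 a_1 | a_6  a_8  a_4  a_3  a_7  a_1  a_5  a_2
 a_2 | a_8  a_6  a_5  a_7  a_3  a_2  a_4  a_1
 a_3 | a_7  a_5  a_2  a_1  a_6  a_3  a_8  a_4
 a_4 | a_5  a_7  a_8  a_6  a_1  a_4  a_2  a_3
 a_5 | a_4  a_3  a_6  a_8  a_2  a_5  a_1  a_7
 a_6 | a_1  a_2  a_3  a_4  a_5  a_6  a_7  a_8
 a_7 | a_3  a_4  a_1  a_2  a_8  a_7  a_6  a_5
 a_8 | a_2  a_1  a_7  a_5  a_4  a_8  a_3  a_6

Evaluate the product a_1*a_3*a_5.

a_1*a_3 = a_4
a_4*a_5 = a_1

a_1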